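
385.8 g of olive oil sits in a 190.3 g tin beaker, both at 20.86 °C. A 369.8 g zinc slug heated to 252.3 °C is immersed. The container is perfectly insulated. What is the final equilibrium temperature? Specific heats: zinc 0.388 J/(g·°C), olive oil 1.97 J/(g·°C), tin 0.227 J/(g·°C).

Taking heat into each body as positive, Σ m c ΔT = 0:
369.8×0.388×(T − 252.3) + 385.8×1.97×(T − 20.86) + 190.3×0.227×(T − 20.86) = 0
143.48(T − 252.3) + 760.03(T − 20.86) + 43.2(T − 20.86) = 0
(143.48 + 760.03 + 43.2) T = 143.48×252.3 + 760.03×20.86 + 43.2×20.86
T = 52956 / 946.71 = 55.9 °C

T_f ≈ 55.9 °C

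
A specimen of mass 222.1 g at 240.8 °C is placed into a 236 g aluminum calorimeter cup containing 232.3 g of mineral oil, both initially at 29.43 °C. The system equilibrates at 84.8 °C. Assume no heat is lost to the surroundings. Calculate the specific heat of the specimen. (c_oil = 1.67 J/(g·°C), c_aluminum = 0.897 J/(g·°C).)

Conservation of energy gives ΣQ = 0:
222.1·c·(84.8 − 240.8) + 232.3·1.67·(84.8 − 29.43) + 236·0.897·(84.8 − 29.43) = 0
-34648 c = -33202
c = -33202/-34648 ≈ 0.9583 J/(g·°C)

c ≈ 0.958 J/(g·°C)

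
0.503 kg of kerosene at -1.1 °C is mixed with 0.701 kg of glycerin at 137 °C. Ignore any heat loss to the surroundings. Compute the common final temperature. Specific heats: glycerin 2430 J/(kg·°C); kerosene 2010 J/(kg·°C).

T_f ≈ 85.6 °C

T_f is the heat-capacity-weighted average of the initial temperatures:
T_f = (1703.4·137 + 1011·(-1.1)) / (1703.4 + 1011)
    = 232258 / 2714.5 ≈ 85.56 °C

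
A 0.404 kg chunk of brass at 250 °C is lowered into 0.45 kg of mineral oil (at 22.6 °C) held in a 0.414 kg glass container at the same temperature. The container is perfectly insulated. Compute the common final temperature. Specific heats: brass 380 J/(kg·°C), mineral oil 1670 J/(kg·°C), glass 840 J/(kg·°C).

Conservation of energy gives ΣQ = 0:
0.404*380*(T − 250) + 0.45*1670*(T − 22.6) + 0.414*840*(T − 22.6) = 0
153.52(T − 250) + 751.5(T − 22.6) + 347.76(T − 22.6) = 0
(153.52 + 751.5 + 347.76) T = 153.52*250 + 751.5*22.6 + 347.76*22.6
T = 63223/1252.8 ≈ 50.47 °C

T_f ≈ 50.5 °C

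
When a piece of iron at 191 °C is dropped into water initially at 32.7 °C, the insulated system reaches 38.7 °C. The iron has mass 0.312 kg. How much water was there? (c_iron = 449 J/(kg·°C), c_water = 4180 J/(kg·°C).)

|Q_iron| = |Q_water|:
0.312×449×(191 − 38.7) = m×4180×(38.7 − 32.7)
25080 m = 21335  ⇒  m ≈ 0.8507 kg

m ≈ 0.851 kg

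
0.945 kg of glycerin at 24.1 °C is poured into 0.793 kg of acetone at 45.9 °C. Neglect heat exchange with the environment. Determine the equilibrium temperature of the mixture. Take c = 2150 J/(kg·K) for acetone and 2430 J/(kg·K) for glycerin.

T_f ≈ 33.4 °C

Conservation of energy gives ΣQ = 0:
0.793*2150*(T − 45.9) + 0.945*2430*(T − 24.1) = 0
1705(T − 45.9) + 2296.3(T − 24.1) = 0
4001.3 T = 133599
T ≈ 33.39 °C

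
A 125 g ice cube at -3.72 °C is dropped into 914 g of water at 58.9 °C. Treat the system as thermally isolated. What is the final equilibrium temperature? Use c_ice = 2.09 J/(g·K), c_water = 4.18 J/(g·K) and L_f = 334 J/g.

Setting the total heat transfer to zero:
warm ice to 0 °C: 125·2.09·(0 − (-3.72)) = 971.85
  fusion: m_ice L_f = 125·334 = 41750
  meltwater 0→T: 125·4.18·T = 522.5 T
  water: 3820.5(T − 58.9)
4343 T = 225029 − 42722 = 182307
T ≈ 41.98 °C — above 0 °C, consistent with complete melting.

T_f ≈ 42.0 °C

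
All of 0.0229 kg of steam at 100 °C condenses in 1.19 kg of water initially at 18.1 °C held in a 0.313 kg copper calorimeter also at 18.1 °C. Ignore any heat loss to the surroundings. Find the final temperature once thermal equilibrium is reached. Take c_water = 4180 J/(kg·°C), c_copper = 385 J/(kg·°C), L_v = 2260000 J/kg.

Conservation of energy gives ΣQ = 0:
steam→water at 100 °C releases m L_v = 0.0229×2260000 = 51754; condensate cools 100→T: 0.0229×4180×(T − 100) = 95.72(T − 100); original water: 4974.2(T − 18.1); cup: 120.5(T − 18.1)
5190.4 T = 51754 + 9572.2 + 92214 = 153540
T ≈ 29.58 °C, under the boiling point, so the assumption holds.

T_f ≈ 29.6 °C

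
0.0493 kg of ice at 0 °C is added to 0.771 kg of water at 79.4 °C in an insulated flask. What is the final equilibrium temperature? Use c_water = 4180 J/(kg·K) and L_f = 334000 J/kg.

Let T be the final temperature. ΣQ_i = 0:
melt ice: 0.0493×334000 = 16466
  warm the meltwater: 206.07 T
  water cools: 0.771×4180×(T − 79.4) = 3222.8(T − 79.4)
3428.9 T = 255889 − 16466 = 239423
T ≈ 69.83 °C — above 0 °C, consistent with complete melting.

T_f ≈ 69.8 °C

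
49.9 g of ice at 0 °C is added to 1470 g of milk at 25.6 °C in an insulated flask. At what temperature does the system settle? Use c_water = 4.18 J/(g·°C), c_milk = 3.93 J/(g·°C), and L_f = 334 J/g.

Sum of m c ΔT and latent-heat terms is zero:
fusion: m_ice L_f = 49.9·334 = 16667; meltwater 0→T: 49.9·4.18·T = 208.58 T; milk: 5777.1(T − 25.6)
5985.7 T = 147894 − 16667 = 131227
T ≈ 21.92 °C (positive, so assuming full melt was valid).

T_f ≈ 21.9 °C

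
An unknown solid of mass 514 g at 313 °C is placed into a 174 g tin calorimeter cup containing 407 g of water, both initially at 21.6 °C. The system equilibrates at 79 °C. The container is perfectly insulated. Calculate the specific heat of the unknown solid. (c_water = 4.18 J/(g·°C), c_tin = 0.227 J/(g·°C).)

Conservation of energy gives ΣQ = 0:
514×c×(79 − 313) + 407×4.18×(79 − 21.6) + 174×0.227×(79 − 21.6) = 0
-120276 c = -99920
c = -99920/-120276 ≈ 0.8308 J/(g·°C)

c ≈ 0.831 J/(g·°C)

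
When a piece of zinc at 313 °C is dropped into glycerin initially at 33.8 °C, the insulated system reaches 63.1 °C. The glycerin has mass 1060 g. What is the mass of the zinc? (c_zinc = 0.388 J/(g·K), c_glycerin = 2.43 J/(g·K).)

Setting the total heat transfer to zero:
m×0.388×(63.1 − 313) + 1060×2.43×(63.1 − 33.8) = 0
-96.96 m = -75471
m = -75471/-96.96 ≈ 778.4 g

m ≈ 778 g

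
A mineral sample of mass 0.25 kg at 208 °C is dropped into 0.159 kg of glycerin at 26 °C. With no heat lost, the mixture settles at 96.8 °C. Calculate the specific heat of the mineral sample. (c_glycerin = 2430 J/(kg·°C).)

c ≈ 984 J/(kg·°C)

Heat gained plus heat lost sum to zero:
0.25·c·(96.8 − 208) + 0.159·2430·(96.8 − 26) = 0
-27.8 c = -27355
c = -27355/-27.8 ≈ 984 J/(kg·°C)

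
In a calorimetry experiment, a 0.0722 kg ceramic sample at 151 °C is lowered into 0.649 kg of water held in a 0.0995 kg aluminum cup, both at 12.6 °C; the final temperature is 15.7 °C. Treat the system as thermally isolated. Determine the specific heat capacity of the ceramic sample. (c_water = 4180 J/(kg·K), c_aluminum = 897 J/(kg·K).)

c ≈ 889 J/(kg·K)

Setting the total heat transfer to zero:
0.0722×c×(15.7 − 151) + 0.649×4180×(15.7 − 12.6) + 0.0995×897×(15.7 − 12.6) = 0
-9.769 c = -8686.4
c = -8686.4/-9.769 ≈ 889.2 J/(kg·K)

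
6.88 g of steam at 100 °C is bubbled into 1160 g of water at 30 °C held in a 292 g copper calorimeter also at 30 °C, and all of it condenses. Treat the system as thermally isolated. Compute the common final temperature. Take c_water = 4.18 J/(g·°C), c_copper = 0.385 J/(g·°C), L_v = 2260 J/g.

T_f ≈ 33.5 °C

Heat gained plus heat lost sum to zero:
condense steam: −6.88·2260 = −15549
  condensed water 100 °C→T: 28.76(T − 100)
  original water: 4848.8(T − 30)
  cup: 112.42(T − 30)
4990 T = 15549 + 2875.8 + 148837 = 167261
T ≈ 33.52 °C, under the boiling point, so the assumption holds.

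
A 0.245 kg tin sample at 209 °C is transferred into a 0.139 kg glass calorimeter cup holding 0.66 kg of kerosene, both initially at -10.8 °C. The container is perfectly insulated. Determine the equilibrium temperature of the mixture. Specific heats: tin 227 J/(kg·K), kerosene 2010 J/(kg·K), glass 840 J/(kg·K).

T_f ≈ -2.6 °C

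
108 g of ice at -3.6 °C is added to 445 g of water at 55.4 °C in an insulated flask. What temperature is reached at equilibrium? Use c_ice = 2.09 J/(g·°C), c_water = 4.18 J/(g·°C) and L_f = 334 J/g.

Energy conservation, ΣQ = 0:
ice -3.6→0 °C: 108·2.09·3.6 = 812.59
  fusion: m_ice L_f = 108·334 = 36072
  warm the meltwater: 451.44 T
  water: 1860.1(T − 55.4)
2311.5 T = 103050 − 36885 = 66165
T ≈ 28.62 °C — above 0 °C, consistent with complete melting.

T_f ≈ 28.6 °C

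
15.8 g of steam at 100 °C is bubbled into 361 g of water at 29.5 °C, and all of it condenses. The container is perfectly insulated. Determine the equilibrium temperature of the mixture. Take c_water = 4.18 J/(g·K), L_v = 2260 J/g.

Energy conservation, ΣQ = 0:
condense steam: −15.8×2260 = −35708; condensate cools 100→T: 15.8×4.18×(T − 100) = 66.04(T − 100); water warms: 361×4.18×(T − 29.5) = 1509(T − 29.5)
1575 T = 35708 + 6604.4 + 44515 = 86827
T ≈ 55.13 °C — below 100 °C, confirming all the steam condensed.

T_f ≈ 55.1 °C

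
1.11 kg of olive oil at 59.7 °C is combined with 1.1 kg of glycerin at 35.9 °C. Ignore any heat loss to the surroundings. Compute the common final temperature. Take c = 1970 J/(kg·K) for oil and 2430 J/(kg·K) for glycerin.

T_f ≈ 46.6 °C

T_f = Σ m_i c_i T_i / Σ m_i c_i:
T_f = (2186.7×59.7 + 2673×35.9) / (2186.7 + 2673)
    = 226507 / 4859.7 ≈ 46.61 °C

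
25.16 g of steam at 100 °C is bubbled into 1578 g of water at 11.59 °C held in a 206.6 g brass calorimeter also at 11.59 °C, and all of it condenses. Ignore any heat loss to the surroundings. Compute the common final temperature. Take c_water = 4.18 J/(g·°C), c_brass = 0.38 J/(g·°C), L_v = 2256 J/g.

Sum of m c ΔT and latent-heat terms is zero:
condense steam: −25.16×2256 = −56761; condensed water 100 °C→T: 105.17(T − 100); water warms: 1578×4.18×(T − 11.59) = 6596(T − 11.59); cup: 78.51(T − 11.59)
6779.7 T = 56761 + 10517 + 77358 = 144636
T ≈ 21.33 °C, under the boiling point, so the assumption holds.

T_f ≈ 21.3 °C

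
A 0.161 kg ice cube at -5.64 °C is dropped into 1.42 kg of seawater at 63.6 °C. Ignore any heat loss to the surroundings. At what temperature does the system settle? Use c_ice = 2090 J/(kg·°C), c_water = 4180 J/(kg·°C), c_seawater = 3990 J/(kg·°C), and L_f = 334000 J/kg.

T_f ≈ 48.1 °C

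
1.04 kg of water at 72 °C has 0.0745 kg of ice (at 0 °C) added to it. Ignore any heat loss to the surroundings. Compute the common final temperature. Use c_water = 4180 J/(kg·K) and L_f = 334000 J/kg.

Setting the total heat transfer to zero:
fusion: m_ice L_f = 0.0745·334000 = 24883; warm the meltwater: 311.41 T; water: 4347.2(T − 72)
4658.6 T = 312998 − 24883 = 288115
T ≈ 61.85 °C (positive, so assuming full melt was valid).

T_f ≈ 61.8 °C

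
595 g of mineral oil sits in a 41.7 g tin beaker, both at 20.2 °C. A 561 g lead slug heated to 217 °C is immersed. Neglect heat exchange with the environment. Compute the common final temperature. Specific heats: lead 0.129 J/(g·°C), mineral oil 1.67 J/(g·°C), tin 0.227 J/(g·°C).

Setting the total heat transfer to zero:
561×0.129×(T − 217) + 595×1.67×(T − 20.2) + 41.7×0.227×(T − 20.2) = 0
(72.37 + 993.65 + 9.466) T = 72.37×217 + 993.65×20.2 + 9.466×20.2
T = 35967/1075.5 ≈ 33.44 °C

T_f ≈ 33.4 °C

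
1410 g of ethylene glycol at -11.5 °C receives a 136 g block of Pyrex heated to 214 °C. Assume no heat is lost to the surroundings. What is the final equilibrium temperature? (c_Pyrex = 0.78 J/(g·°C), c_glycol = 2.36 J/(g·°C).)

T_f ≈ -4.5 °C

|Q_Pyrex| = |Q_glycol|:
136·0.78·(214 − T) = 1410·2.36·(T − (-11.5))
106.08(214 − T) = 3327.6(T − (-11.5))
3433.7 T = -15566  ⇒  T ≈ -4.53 °C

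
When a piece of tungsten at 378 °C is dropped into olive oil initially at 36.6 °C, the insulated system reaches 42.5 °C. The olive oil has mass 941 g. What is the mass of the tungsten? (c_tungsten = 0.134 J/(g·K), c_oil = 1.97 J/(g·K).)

m ≈ 243 g

Heat lost by the tungsten = heat gained by the oil:
m·0.134·(378 − 42.5) = 941·1.97·(42.5 − 36.6)
44.96 m = 10937  ⇒  m ≈ 243.3 g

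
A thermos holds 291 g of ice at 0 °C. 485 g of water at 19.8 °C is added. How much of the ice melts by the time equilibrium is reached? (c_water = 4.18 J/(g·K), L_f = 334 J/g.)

m_melted ≈ 120 g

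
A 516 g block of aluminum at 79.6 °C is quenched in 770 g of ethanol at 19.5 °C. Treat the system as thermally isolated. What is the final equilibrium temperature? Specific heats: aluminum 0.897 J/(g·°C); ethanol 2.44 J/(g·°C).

T_f ≈ 31.4 °C

Setting the total heat transfer to zero:
516*0.897*(T − 79.6) + 770*2.44*(T − 19.5) = 0
(462.85 + 1878.8) T = 462.85*79.6 + 1878.8*19.5
T = 73480/2341.7 ≈ 31.38 °C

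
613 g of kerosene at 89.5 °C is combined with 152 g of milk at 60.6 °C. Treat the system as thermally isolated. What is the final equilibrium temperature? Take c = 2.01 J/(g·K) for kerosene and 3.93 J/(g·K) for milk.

Conservation of energy gives ΣQ = 0:
613*2.01*(T − 89.5) + 152*3.93*(T − 60.6) = 0
1829.5 T = 146476
T = 146476 / 1829.5 = 80.1 °C

T_f ≈ 80.1 °C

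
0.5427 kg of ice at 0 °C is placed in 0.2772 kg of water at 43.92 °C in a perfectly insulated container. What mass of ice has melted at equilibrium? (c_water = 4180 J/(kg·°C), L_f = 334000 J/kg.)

m_melted ≈ 0.152 kg

Heat available from the water dropping to 0 °C: 0.2772×4180×43.92 = 50890 J.
To melt every bit of ice: 0.5427×334000 = 181262 J.
Since 50890 < 181262 J, not all the ice melts; equilibrium is at 0 °C.
m_melt = 50890 / L_f = 0.1524 kg.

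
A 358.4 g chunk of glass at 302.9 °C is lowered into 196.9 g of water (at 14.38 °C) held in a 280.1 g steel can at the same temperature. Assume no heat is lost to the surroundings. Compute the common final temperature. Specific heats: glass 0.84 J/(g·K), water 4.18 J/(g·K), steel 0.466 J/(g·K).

T_f is the heat-capacity-weighted average of the initial temperatures:
T_f = (301.06*302.9 + 823.04*14.38 + 130.53*14.38) / (301.06 + 823.04 + 130.53)
    = 104902 / 1254.6 ≈ 83.61 °C

T_f ≈ 83.6 °C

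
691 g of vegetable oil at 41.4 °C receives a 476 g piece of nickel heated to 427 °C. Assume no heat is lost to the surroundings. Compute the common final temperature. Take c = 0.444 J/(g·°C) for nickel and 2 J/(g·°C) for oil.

T_f ≈ 92.5 °C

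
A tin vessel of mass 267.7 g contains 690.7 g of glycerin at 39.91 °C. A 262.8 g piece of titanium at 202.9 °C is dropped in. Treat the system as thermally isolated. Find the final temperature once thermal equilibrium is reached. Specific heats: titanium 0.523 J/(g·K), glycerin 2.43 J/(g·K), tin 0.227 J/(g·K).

Energy conservation, ΣQ = 0:
262.8*0.523*(T − 202.9) + 690.7*2.43*(T − 39.91) + 267.7*0.227*(T − 39.91) = 0
(137.44 + 1678.4 + 60.77) T = 137.44*202.9 + 1678.4*39.91 + 60.77*39.91
T = 97298 / 1876.6 = 51.8 °C

T_f ≈ 51.8 °C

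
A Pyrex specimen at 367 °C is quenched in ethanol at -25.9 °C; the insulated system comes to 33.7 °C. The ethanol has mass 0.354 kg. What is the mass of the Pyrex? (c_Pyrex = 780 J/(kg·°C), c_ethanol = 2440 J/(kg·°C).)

Net heat exchanged in the isolated system is zero:
m×780×(33.7 − 367) + 0.354×2440×(33.7 − (-25.9)) = 0
-259974 m = -51480
m = -51480/-259974 ≈ 0.198 kg

m ≈ 0.198 kg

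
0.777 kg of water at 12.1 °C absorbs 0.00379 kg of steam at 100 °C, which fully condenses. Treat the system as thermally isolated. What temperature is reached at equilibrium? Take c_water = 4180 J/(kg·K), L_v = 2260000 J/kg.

T_f ≈ 15.2 °C

Let T be the final temperature. ΣQ_i = 0:
steam→water at 100 °C releases m L_v = 0.00379·2260000 = 8565.4
  condensed water 100 °C→T: 15.84(T − 100)
  water warms: 0.777·4180·(T − 12.1) = 3247.9(T − 12.1)
3263.7 T = 8565.4 + 1584.2 + 39299 = 49449
T ≈ 15.15 °C — below 100 °C, confirming all the steam condensed.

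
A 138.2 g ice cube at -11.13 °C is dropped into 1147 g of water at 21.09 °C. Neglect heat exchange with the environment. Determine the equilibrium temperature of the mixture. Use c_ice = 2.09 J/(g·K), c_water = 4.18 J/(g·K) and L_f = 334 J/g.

Let T be the final temperature. ΣQ_i = 0:
warm ice to 0 °C: 138.2·2.09·(0 − (-11.13)) = 3214.8
  fusion: m_ice L_f = 138.2·334 = 46159
  meltwater 0→T: 138.2·4.18·T = 577.68 T
  water cools: 1147·4.18·(T − 21.09) = 4794.5(T − 21.09)
5372.1 T = 101115 − 49374 = 51742
T ≈ 9.63 °C — above 0 °C, consistent with complete melting.

T_f ≈ 9.6 °C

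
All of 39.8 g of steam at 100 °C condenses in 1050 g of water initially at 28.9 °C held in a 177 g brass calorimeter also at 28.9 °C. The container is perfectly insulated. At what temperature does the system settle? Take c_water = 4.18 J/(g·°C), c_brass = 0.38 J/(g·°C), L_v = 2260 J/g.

T_f ≈ 50.9 °C

Taking heat into each body as positive, Σ m c ΔT = 0:
condense steam: −39.8·2260 = −89948; condensed water 100 °C→T: 166.36(T − 100); water warms: 1050·4.18·(T − 28.9) = 4389(T − 28.9); brass cup: 177·0.38·(T − 28.9) = 67.26(T − 28.9)
4622.6 T = 89948 + 16636 + 128786 = 235370
T ≈ 50.92 °C — below 100 °C, confirming all the steam condensed.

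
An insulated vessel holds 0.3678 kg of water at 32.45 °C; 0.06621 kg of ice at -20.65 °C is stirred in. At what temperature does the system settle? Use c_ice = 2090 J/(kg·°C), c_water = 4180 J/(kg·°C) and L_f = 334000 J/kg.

T_f ≈ 13.7 °C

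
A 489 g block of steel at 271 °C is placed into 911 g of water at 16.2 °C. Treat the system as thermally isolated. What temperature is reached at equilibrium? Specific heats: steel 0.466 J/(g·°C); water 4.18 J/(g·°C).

T_f ≈ 30.6 °C

Taking heat into each body as positive, Σ m c ΔT = 0:
489*0.466*(T − 271) + 911*4.18*(T − 16.2) = 0
227.87(T − 271) + 3808(T − 16.2) = 0
4035.9 T = 123443
T = 123443 / 4035.9 = 30.6 °C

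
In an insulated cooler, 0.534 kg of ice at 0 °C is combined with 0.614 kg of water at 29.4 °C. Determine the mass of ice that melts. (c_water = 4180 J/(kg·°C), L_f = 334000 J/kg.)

Cooling the water to 0 °C releases 0.614·4180·29.4 = 75456 J.
Fully melting the ice requires m_ice L_f = 0.534·334000 = 178356 J.
Since 75456 < 178356 J, not all the ice melts; equilibrium is at 0 °C.
m_melted·334000 = 75456  ⇒  m_melted ≈ 0.2259 kg.

m_melted ≈ 0.226 kg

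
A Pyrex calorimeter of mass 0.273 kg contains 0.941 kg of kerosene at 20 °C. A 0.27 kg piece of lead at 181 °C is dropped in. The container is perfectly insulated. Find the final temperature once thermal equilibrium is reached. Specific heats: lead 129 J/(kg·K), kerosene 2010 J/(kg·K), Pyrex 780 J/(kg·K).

Heat gained plus heat lost sum to zero:
0.27·129·(T − 181) + 0.941·2010·(T − 20) + 0.273·780·(T − 20) = 0
(34.83 + 1891.4 + 212.94) T = 34.83·181 + 1891.4·20 + 212.94·20
T = 48391/2139.2 ≈ 22.62 °C

T_f ≈ 22.6 °C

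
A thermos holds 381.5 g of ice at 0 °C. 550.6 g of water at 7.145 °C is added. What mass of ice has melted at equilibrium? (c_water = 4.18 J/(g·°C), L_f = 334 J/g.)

m_melted ≈ 49.2 g

Heat available from the water dropping to 0 °C: 550.6×4.18×7.145 = 16444 J.
To melt every bit of ice: 381.5×334 = 127421 J.
That's not enough to melt it all — equilibrium is at 0 °C with ice remaining.
m_melted×334 = 16444  ⇒  m_melted ≈ 49.23 g.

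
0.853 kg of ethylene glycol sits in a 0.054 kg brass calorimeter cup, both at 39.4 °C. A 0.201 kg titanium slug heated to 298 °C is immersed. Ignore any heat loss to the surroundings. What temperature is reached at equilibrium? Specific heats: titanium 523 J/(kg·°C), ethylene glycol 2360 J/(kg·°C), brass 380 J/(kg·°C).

T_f ≈ 52.1 °C

Net heat exchanged in the isolated system is zero:
0.201·523·(T − 298) + 0.853·2360·(T − 39.4) + 0.054·380·(T − 39.4) = 0
105.12(T − 298) + 2013.1(T − 39.4) + 20.52(T − 39.4) = 0
(105.12 + 2013.1 + 20.52) T = 105.12·298 + 2013.1·39.4 + 20.52·39.4
T = 111450 / 2138.7 = 52.1 °C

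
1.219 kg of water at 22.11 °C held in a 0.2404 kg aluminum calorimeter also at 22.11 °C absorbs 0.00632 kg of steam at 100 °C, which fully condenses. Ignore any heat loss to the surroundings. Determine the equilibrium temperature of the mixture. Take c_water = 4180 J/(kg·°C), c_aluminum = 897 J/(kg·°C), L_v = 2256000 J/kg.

T_f ≈ 25.2 °C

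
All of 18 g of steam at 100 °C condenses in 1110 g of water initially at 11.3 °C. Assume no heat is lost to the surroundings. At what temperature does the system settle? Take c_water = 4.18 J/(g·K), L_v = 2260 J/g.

T_f ≈ 21.3 °C

Heat gained plus heat lost sum to zero:
steam→water at 100 °C releases m L_v = 18×2260 = 40680; condensate cools 100→T: 18×4.18×(T − 100) = 75.24(T − 100); water warms: 1110×4.18×(T − 11.3) = 4639.8(T − 11.3)
4715 T = 40680 + 7524 + 52430 = 100634
T ≈ 21.34 °C (< 100 °C, so full condensation is consistent).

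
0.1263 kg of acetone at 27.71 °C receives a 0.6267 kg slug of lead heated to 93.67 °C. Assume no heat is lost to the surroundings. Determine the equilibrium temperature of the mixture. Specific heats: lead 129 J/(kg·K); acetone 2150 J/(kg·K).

Set heat shed by the hot body equal to heat absorbed by the cold body:
0.6267×129×(93.67 − T) = 0.1263×2150×(T − 27.71)
80.84(93.67 − T) = 271.55(T − 27.71)
352.39 T = 15097  ⇒  T ≈ 42.84 °C

T_f ≈ 42.8 °C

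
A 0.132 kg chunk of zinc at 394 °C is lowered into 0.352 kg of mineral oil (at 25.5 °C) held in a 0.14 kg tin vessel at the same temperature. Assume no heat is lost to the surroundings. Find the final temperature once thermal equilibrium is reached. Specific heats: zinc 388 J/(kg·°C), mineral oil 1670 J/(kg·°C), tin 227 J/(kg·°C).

T_f ≈ 53.6 °C

Conservation of energy gives ΣQ = 0:
0.132·388·(T − 394) + 0.352·1670·(T − 25.5) + 0.14·227·(T − 25.5) = 0
51.22(T − 394) + 587.84(T − 25.5) + 31.78(T − 25.5) = 0
670.84 T = 35979
T ≈ 53.63 °C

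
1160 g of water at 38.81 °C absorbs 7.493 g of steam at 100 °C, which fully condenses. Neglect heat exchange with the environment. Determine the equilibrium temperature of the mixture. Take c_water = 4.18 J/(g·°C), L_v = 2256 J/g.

T_f ≈ 42.7 °C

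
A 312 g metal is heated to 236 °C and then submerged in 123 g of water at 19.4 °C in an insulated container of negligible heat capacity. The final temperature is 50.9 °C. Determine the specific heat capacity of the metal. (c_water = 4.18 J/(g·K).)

Conservation of energy gives ΣQ = 0:
312×c×(50.9 − 236) + 123×4.18×(50.9 − 19.4) = 0
-57751 c = -16195
c = -16195/-57751 ≈ 0.2804 J/(g·K)

c ≈ 0.28 J/(g·K)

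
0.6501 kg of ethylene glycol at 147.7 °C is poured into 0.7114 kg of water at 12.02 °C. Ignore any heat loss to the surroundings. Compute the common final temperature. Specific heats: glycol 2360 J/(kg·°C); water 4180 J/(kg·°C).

Conservation of energy gives ΣQ = 0:
0.6501*2360*(T − 147.7) + 0.7114*4180*(T − 12.02) = 0
1534.2(T − 147.7) + 2973.7(T − 12.02) = 0
4507.9 T = 262350
T = 262350 / 4507.9 = 58.2 °C

T_f ≈ 58.2 °C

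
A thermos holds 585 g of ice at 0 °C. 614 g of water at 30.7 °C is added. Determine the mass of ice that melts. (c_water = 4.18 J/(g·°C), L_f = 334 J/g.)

m_melted ≈ 236 g

Heat available from the water dropping to 0 °C: 614×4.18×30.7 = 78792 J.
Melting all 585 g of ice would need 585×334 = 195390 J.
That's not enough to melt it all — equilibrium is at 0 °C with ice remaining.
Mass melted = 78792/334 ≈ 235.9 g.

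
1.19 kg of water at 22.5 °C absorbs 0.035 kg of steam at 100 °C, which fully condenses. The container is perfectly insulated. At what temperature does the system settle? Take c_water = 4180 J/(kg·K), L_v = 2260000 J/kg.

T_f ≈ 40.2 °C

Setting the total heat transfer to zero:
condense steam: −0.035×2260000 = −79100; condensed water 100 °C→T: 146.3(T − 100); water warms: 1.19×4180×(T − 22.5) = 4974.2(T − 22.5)
5120.5 T = 79100 + 14630 + 111920 = 205650
T ≈ 40.16 °C — below 100 °C, confirming all the steam condensed.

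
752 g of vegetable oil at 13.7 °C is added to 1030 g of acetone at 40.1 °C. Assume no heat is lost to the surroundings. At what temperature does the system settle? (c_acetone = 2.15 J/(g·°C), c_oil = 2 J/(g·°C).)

T_f ≈ 29.4 °C

Setting the total heat transfer to zero:
1030*2.15*(T − 40.1) + 752*2*(T − 13.7) = 0
(2214.5 + 1504) T = 2214.5*40.1 + 1504*13.7
T ≈ 29.42 °C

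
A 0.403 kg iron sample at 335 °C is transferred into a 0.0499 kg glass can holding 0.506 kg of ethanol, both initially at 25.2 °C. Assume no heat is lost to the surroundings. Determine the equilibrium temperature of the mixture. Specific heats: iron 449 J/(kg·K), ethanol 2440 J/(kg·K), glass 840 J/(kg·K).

Conservation of energy gives ΣQ = 0:
0.403×449×(T − 335) + 0.506×2440×(T − 25.2) + 0.0499×840×(T − 25.2) = 0
180.95(T − 335) + 1234.6(T − 25.2) + 41.92(T − 25.2) = 0
(180.95 + 1234.6 + 41.92) T = 180.95×335 + 1234.6×25.2 + 41.92×25.2
T = 92786 / 1457.5 = 63.7 °C

T_f ≈ 63.7 °C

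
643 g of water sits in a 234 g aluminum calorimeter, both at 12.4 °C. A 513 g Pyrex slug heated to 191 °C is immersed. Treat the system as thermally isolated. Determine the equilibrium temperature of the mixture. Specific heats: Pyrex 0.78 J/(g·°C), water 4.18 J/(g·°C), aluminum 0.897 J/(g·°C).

T_f ≈ 34.1 °C

Let T be the final temperature. ΣQ_i = 0:
513·0.78·(T − 191) + 643·4.18·(T − 12.4) + 234·0.897·(T − 12.4) = 0
400.14(T − 191) + 2687.7(T − 12.4) + 209.9(T − 12.4) = 0
3297.8 T = 112357
T = 112357 / 3297.8 = 34.1 °C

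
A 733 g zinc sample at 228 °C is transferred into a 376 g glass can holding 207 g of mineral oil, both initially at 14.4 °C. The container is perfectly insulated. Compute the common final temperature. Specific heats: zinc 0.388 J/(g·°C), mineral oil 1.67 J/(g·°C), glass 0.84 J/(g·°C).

Conservation of energy gives ΣQ = 0:
733×0.388×(T − 228) + 207×1.67×(T − 14.4) + 376×0.84×(T − 14.4) = 0
284.4(T − 228) + 345.69(T − 14.4) + 315.84(T − 14.4) = 0
945.93 T = 74370
T ≈ 78.62 °C

T_f ≈ 78.6 °C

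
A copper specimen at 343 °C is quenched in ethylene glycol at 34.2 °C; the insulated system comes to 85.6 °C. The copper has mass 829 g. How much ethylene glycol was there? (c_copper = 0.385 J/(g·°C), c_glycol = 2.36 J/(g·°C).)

m ≈ 677 g

Taking heat into each body as positive, Σ m c ΔT = 0:
829·0.385·(85.6 − 343) + m·2.36·(85.6 − 34.2) = 0
121.3 m = 82153
m = 82153/121.3 ≈ 677.2 g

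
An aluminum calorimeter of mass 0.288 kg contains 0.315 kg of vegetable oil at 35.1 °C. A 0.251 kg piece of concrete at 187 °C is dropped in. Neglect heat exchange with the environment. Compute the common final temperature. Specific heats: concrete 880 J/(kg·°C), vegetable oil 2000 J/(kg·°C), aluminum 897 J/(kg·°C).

Conservation of energy gives ΣQ = 0:
0.251·880·(T − 187) + 0.315·2000·(T − 35.1) + 0.288·897·(T − 35.1) = 0
1109.2 T = 72485
T = 72485 / 1109.2 = 65.3 °C

T_f ≈ 65.3 °C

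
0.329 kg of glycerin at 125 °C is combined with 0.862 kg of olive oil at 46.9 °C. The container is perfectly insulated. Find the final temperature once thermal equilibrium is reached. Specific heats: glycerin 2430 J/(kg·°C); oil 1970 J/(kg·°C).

Energy conservation, ΣQ = 0:
0.329·2430·(T − 125) + 0.862·1970·(T − 46.9) = 0
(799.47 + 1698.1) T = 799.47·125 + 1698.1·46.9
T = 179577 / 2497.6 = 71.9 °C

T_f ≈ 71.9 °C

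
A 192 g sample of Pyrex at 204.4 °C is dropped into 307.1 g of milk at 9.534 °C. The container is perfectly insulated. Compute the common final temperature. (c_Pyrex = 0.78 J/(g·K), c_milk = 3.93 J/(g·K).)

|Q_Pyrex| = |Q_milk|:
192·0.78·(204.4 − T) = 307.1·3.93·(T − 9.534)
149.76(204.4 − T) = 1206.9(T − 9.534)
1356.7 T = 42118  ⇒  T ≈ 31.04 °C

T_f ≈ 31.0 °C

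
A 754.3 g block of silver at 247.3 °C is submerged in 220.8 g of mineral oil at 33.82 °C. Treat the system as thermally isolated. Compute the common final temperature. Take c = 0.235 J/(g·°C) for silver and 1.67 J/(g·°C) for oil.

T_f ≈ 103.1 °C

Taking heat into each body as positive, Σ m c ΔT = 0:
754.3·0.235·(T − 247.3) + 220.8·1.67·(T − 33.82) = 0
177.26(T − 247.3) + 368.74(T − 33.82) = 0
546 T = 56307
T ≈ 103.13 °C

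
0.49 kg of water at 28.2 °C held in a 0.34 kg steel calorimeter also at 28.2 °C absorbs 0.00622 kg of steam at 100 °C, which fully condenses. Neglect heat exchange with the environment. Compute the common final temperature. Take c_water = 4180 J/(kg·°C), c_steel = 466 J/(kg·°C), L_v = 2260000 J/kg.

Let T be the final temperature. ΣQ_i = 0:
latent heat released on condensation: 0.00622×2260000 = 14057; condensed water 100 °C→T: 26(T − 100); original water: 2048.2(T − 28.2); steel cup: 0.34×466×(T − 28.2) = 158.44(T − 28.2)
2232.6 T = 14057 + 2600 + 62227 = 78884
T ≈ 35.33 °C (< 100 °C, so full condensation is consistent).

T_f ≈ 35.3 °C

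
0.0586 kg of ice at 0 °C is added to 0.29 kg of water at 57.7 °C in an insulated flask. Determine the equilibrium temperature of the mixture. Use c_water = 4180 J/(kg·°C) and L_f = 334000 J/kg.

T_f ≈ 34.6 °C

Setting the total heat transfer to zero:
latent heat to melt: 0.0586×334000 = 19572; meltwater 0→T: 0.0586×4180×T = 244.95 T; water cools: 0.29×4180×(T − 57.7) = 1212.2(T − 57.7)
1457.1 T = 69944 − 19572 = 50372
T ≈ 34.57 °C (positive, so assuming full melt was valid).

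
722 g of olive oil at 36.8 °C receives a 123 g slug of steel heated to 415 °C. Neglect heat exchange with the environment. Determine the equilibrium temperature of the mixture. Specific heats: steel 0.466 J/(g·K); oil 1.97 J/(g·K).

Heat gained plus heat lost sum to zero:
123*0.466*(T − 415) + 722*1.97*(T − 36.8) = 0
57.32(T − 415) + 1422.3(T − 36.8) = 0
1479.7 T = 76129
T = 76129/1479.7 ≈ 51.45 °C

T_f ≈ 51.5 °C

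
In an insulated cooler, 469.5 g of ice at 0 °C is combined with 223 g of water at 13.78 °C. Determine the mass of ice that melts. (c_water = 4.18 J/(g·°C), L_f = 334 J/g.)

m_melted ≈ 38.5 g

Cooling the water to 0 °C releases 223·4.18·13.78 = 12845 J.
To melt every bit of ice: 469.5·334 = 156813 J.
That's not enough to melt it all — equilibrium is at 0 °C with ice remaining.
m_melt = 12845 / L_f = 38.46 g.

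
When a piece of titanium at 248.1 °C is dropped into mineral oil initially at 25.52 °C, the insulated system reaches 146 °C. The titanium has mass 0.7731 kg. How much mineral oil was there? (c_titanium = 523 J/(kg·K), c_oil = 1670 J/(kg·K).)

m ≈ 0.205 kg

Heat lost by the titanium = heat gained by the oil:
0.7731×523×(248.1 − 146) = m×1670×(146 − 25.52)
201202 m = 41282  ⇒  m ≈ 0.2052 kg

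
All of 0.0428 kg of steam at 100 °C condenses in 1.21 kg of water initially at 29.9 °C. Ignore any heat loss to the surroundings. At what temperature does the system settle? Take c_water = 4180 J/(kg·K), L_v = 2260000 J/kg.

T_f ≈ 50.8 °C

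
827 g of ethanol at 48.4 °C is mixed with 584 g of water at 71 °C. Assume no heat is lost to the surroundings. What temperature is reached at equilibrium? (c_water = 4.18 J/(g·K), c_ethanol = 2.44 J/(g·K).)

T_f ≈ 60.8 °C

Heat gained plus heat lost sum to zero:
584*4.18*(T − 71) + 827*2.44*(T − 48.4) = 0
(2441.1 + 2017.9) T = 2441.1*71 + 2017.9*48.4
T = 270985 / 4459 = 60.8 °C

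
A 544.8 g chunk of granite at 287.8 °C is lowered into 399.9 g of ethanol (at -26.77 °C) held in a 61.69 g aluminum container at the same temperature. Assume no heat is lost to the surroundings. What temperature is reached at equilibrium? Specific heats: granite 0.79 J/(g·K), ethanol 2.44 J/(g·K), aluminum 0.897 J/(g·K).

T_f ≈ 65.9 °C

Heat gained plus heat lost sum to zero:
544.8×0.79×(T − 287.8) + 399.9×2.44×(T − (-26.77)) + 61.69×0.897×(T − (-26.77)) = 0
430.39(T − 287.8) + 975.76(T − (-26.77)) + 55.34(T − (-26.77)) = 0
(430.39 + 975.76 + 55.34) T = 430.39×287.8 + 975.76×(-26.77) + 55.34×(-26.77)
T = 96264/1461.5 ≈ 65.87 °C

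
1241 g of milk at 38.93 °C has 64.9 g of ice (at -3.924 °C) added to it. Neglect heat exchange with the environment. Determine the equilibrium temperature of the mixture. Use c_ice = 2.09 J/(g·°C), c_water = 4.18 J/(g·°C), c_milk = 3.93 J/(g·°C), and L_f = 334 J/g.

T_f ≈ 32.6 °C

Energy balance with sensible and latent terms:
ice -3.924→0 °C: 64.9·2.09·3.924 = 532.26
  latent heat to melt: 64.9·334 = 21677
  warm the meltwater: 271.28 T
  milk: 4877.1(T − 38.93)
5148.4 T = 189867 − 22209 = 167658
T ≈ 32.56 °C — above 0 °C, consistent with complete melting.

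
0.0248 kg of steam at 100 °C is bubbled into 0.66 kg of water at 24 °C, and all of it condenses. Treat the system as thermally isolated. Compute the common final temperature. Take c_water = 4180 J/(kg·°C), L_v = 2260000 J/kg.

T_f ≈ 46.3 °C

Sum of m c ΔT and latent-heat terms is zero:
steam→water at 100 °C releases m L_v = 0.0248×2260000 = 56048; condensate cools 100→T: 0.0248×4180×(T − 100) = 103.66(T − 100); water warms: 0.66×4180×(T − 24) = 2758.8(T − 24)
2862.5 T = 56048 + 10366 + 66211 = 132626
T ≈ 46.33 °C — below 100 °C, confirming all the steam condensed.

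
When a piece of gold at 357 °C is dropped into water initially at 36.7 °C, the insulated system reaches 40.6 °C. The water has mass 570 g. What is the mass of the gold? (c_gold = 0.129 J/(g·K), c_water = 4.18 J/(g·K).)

|Q_gold| = |Q_water|:
m×0.129×(357 − 40.6) = 570×4.18×(40.6 − 36.7)
40.82 m = 9292.1  ⇒  m ≈ 227.7 g

m ≈ 228 g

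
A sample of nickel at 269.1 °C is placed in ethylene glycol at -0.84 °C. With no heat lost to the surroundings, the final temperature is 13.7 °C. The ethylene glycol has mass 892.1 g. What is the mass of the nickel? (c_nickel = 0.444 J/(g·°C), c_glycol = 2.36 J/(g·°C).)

m ≈ 270 g

Heat lost by the nickel = heat gained by the glycol:
m·0.444·(269.1 − 13.7) = 892.1·2.36·(13.7 − (-0.84))
113.4 m = 30612  ⇒  m ≈ 270 g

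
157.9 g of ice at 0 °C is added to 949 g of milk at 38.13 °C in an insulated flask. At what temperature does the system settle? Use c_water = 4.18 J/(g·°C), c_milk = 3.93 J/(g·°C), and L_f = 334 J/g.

T_f ≈ 20.4 °C

Sum of m c ΔT and latent-heat terms is zero:
latent heat to melt: 157.9·334 = 52739
  warm the meltwater: 660.02 T
  milk cools: 949·3.93·(T − 38.13) = 3729.6(T − 38.13)
4389.6 T = 142209 − 52739 = 89470
T ≈ 20.38 °C. Since T > 0 °C, the all-ice-melts assumption holds.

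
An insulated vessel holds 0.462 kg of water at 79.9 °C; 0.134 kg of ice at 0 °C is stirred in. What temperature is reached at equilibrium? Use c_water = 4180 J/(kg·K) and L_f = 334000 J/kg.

T_f ≈ 44.0 °C

Taking heat into each body as positive, Σ m c ΔT = 0:
latent heat to melt: 0.134·334000 = 44756
  meltwater 0→T: 0.134·4180·T = 560.12 T
  water: 1931.2(T − 79.9)
2491.3 T = 154300 − 44756 = 109544
T ≈ 43.97 °C. Since T > 0 °C, the all-ice-melts assumption holds.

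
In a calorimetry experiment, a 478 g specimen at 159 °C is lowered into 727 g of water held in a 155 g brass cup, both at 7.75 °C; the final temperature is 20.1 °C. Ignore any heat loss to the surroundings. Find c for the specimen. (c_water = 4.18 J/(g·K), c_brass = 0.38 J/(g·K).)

Let T be the final temperature. ΣQ_i = 0:
478×c×(20.1 − 159) + 727×4.18×(20.1 − 7.75) + 155×0.38×(20.1 − 7.75) = 0
-66394 c = -38257
c = -38257/-66394 ≈ 0.5762 J/(g·K)

c ≈ 0.576 J/(g·K)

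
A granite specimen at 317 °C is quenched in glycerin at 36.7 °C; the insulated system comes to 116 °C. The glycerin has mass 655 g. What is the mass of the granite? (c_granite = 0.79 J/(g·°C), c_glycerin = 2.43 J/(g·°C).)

m ≈ 795 g

Heat gained plus heat lost sum to zero:
m×0.79×(116 − 317) + 655×2.43×(116 − 36.7) = 0
-158.79 m = -126218
m = -126218/-158.79 ≈ 794.9 g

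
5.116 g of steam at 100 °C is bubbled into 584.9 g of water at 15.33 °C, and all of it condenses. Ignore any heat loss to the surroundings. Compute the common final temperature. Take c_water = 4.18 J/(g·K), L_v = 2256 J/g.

T_f ≈ 20.7 °C

Sum of m c ΔT and latent-heat terms is zero:
condense steam: −5.116×2256 = −11542
  condensate cools 100→T: 5.116×4.18×(T − 100) = 21.38(T − 100)
  water warms: 584.9×4.18×(T − 15.33) = 2444.9(T − 15.33)
2466.3 T = 11542 + 2138.5 + 37480 = 51160
T ≈ 20.74 °C (< 100 °C, so full condensation is consistent).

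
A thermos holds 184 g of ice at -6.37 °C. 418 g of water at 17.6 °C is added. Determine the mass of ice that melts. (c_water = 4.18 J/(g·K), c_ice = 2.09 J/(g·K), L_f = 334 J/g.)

Water can give up m c ΔT = 418·4.18·17.6 = 30751 J before reaching 0 °C.
Warming the ice to 0 °C takes 184·2.09·6.37 = 2449.6 J, leaving 28302 J for melting.
Melting all 184 g of ice would need 184·334 = 61456 J.
Since 28302 < 61456 J, not all the ice melts; equilibrium is at 0 °C.
Mass melted = 28302/334 ≈ 84.74 g.

m_melted ≈ 84.7 g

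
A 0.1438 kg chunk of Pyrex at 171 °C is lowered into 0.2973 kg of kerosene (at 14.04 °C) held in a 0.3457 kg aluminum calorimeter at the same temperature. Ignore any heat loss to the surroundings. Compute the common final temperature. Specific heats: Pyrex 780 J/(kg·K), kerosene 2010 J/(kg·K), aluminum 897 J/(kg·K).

T_f ≈ 31.3 °C

Heat gained plus heat lost sum to zero:
0.1438×780×(T − 171) + 0.2973×2010×(T − 14.04) + 0.3457×897×(T − 14.04) = 0
(112.16 + 597.57 + 310.09) T = 112.16×171 + 597.57×14.04 + 310.09×14.04
T ≈ 31.30 °C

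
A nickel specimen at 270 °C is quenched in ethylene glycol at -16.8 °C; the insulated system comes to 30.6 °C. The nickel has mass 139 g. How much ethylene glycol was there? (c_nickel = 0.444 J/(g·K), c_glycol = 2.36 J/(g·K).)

m ≈ 132 g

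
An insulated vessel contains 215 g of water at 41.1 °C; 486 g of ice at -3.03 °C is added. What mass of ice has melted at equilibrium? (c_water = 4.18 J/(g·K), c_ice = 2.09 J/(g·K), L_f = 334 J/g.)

m_melted ≈ 101 g

Water can give up m c ΔT = 215×4.18×41.1 = 36937 J before reaching 0 °C.
Warming the ice to 0 °C takes 486×2.09×3.03 = 3077.7 J, leaving 33859 J for melting.
Melting all 486 g of ice would need 486×334 = 162324 J.
33859 J < 162324 J, so only part of the ice melts and the system sits at 0 °C.
m_melted×334 = 33859  ⇒  m_melted ≈ 101.4 g.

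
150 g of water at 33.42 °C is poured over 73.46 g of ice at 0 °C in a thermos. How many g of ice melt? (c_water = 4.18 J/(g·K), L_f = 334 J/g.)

m_melted ≈ 62.7 g

Cooling the water to 0 °C releases 150·4.18·33.42 = 20954 J.
Fully melting the ice requires m_ice L_f = 73.46·334 = 24536 J.
That's not enough to melt it all — equilibrium is at 0 °C with ice remaining.
m_melt = 20954 / L_f = 62.74 g.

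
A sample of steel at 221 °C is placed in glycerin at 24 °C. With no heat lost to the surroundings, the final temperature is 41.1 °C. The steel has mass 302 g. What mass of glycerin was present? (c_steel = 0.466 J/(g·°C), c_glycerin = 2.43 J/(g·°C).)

Setting the total heat transfer to zero:
302×0.466×(41.1 − 221) + m×2.43×(41.1 − 24) = 0
41.55 m = 25318
m = 25318/41.55 ≈ 609.3 g

m ≈ 609 g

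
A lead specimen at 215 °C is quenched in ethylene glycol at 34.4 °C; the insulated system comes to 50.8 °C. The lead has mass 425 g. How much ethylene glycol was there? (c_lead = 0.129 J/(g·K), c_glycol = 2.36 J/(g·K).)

m ≈ 233 g

Heat lost by the lead = heat gained by the glycol:
425·0.129·(215 − 50.8) = m·2.36·(50.8 − 34.4)
38.7 m = 9002.3  ⇒  m ≈ 232.6 g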